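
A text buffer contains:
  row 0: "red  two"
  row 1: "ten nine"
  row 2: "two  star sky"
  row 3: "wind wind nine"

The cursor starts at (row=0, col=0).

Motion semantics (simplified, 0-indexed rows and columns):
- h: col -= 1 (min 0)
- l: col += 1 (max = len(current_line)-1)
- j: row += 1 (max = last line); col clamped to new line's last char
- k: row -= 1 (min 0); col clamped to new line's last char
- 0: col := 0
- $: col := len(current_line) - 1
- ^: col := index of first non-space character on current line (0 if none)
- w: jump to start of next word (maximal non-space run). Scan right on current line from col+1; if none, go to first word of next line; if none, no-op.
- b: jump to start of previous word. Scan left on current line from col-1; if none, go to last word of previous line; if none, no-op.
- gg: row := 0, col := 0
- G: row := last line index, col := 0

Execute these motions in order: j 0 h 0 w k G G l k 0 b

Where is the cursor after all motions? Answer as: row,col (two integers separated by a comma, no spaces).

After 1 (j): row=1 col=0 char='t'
After 2 (0): row=1 col=0 char='t'
After 3 (h): row=1 col=0 char='t'
After 4 (0): row=1 col=0 char='t'
After 5 (w): row=1 col=4 char='n'
After 6 (k): row=0 col=4 char='_'
After 7 (G): row=3 col=0 char='w'
After 8 (G): row=3 col=0 char='w'
After 9 (l): row=3 col=1 char='i'
After 10 (k): row=2 col=1 char='w'
After 11 (0): row=2 col=0 char='t'
After 12 (b): row=1 col=4 char='n'

Answer: 1,4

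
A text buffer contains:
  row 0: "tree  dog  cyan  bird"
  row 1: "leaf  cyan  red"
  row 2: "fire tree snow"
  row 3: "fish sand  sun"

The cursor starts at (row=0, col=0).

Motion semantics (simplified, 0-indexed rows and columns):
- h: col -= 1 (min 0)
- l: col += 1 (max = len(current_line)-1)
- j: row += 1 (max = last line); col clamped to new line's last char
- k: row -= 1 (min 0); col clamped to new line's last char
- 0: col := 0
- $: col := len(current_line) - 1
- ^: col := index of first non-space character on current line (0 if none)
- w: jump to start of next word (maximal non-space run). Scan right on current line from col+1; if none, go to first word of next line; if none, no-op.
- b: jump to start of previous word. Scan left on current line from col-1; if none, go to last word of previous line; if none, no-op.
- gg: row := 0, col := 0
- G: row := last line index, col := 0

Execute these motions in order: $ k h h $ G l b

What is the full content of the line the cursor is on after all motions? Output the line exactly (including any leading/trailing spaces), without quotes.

After 1 ($): row=0 col=20 char='d'
After 2 (k): row=0 col=20 char='d'
After 3 (h): row=0 col=19 char='r'
After 4 (h): row=0 col=18 char='i'
After 5 ($): row=0 col=20 char='d'
After 6 (G): row=3 col=0 char='f'
After 7 (l): row=3 col=1 char='i'
After 8 (b): row=3 col=0 char='f'

Answer: fish sand  sun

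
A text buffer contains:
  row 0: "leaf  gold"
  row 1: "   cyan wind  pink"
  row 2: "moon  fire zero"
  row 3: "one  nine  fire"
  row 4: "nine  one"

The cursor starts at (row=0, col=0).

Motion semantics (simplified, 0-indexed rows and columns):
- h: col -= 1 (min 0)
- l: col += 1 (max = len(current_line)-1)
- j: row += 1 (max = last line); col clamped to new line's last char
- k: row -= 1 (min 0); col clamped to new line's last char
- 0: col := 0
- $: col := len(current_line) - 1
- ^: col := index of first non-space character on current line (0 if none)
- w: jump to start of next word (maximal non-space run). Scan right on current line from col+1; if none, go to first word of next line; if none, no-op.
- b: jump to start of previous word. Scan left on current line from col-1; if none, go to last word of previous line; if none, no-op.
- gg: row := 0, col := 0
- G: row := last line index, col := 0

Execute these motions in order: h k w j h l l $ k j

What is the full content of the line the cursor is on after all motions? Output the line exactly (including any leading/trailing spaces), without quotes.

After 1 (h): row=0 col=0 char='l'
After 2 (k): row=0 col=0 char='l'
After 3 (w): row=0 col=6 char='g'
After 4 (j): row=1 col=6 char='n'
After 5 (h): row=1 col=5 char='a'
After 6 (l): row=1 col=6 char='n'
After 7 (l): row=1 col=7 char='_'
After 8 ($): row=1 col=17 char='k'
After 9 (k): row=0 col=9 char='d'
After 10 (j): row=1 col=9 char='i'

Answer:    cyan wind  pink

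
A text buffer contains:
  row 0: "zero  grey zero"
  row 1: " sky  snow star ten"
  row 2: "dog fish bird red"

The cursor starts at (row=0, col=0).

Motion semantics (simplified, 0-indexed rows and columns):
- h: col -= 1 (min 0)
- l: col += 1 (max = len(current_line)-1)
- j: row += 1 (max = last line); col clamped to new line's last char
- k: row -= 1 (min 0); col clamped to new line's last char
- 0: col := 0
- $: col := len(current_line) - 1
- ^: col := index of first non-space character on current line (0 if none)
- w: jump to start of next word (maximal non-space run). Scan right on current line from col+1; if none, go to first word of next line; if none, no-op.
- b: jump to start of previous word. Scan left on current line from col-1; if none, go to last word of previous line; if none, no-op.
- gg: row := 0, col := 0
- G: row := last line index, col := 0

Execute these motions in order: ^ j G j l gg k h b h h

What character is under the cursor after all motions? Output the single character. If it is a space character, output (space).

Answer: z

Derivation:
After 1 (^): row=0 col=0 char='z'
After 2 (j): row=1 col=0 char='_'
After 3 (G): row=2 col=0 char='d'
After 4 (j): row=2 col=0 char='d'
After 5 (l): row=2 col=1 char='o'
After 6 (gg): row=0 col=0 char='z'
After 7 (k): row=0 col=0 char='z'
After 8 (h): row=0 col=0 char='z'
After 9 (b): row=0 col=0 char='z'
After 10 (h): row=0 col=0 char='z'
After 11 (h): row=0 col=0 char='z'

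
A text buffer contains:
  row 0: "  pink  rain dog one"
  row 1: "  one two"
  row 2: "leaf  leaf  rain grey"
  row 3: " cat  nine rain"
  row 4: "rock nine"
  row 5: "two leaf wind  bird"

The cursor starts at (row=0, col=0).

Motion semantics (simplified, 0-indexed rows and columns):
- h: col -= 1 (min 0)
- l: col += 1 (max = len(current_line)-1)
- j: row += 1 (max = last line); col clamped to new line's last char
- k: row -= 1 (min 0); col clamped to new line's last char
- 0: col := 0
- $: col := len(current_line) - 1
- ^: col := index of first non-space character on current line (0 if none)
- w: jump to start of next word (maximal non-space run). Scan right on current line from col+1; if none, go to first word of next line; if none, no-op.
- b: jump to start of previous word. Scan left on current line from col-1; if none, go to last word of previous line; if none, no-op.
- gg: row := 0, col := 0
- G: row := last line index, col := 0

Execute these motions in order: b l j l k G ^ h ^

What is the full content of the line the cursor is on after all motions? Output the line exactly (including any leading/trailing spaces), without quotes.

After 1 (b): row=0 col=0 char='_'
After 2 (l): row=0 col=1 char='_'
After 3 (j): row=1 col=1 char='_'
After 4 (l): row=1 col=2 char='o'
After 5 (k): row=0 col=2 char='p'
After 6 (G): row=5 col=0 char='t'
After 7 (^): row=5 col=0 char='t'
After 8 (h): row=5 col=0 char='t'
After 9 (^): row=5 col=0 char='t'

Answer: two leaf wind  bird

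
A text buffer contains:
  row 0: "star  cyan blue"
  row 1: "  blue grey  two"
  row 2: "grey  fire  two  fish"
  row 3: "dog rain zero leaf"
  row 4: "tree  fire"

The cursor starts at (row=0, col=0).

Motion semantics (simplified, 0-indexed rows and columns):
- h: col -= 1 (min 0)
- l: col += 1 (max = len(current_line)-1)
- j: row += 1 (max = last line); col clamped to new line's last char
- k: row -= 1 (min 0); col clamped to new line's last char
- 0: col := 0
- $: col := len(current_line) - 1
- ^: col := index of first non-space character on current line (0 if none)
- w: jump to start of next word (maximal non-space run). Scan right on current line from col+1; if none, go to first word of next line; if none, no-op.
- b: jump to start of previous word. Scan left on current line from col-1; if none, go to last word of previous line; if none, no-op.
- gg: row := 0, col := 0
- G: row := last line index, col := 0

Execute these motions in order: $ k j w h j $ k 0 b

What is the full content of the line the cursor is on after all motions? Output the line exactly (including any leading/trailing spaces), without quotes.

Answer:   blue grey  two

Derivation:
After 1 ($): row=0 col=14 char='e'
After 2 (k): row=0 col=14 char='e'
After 3 (j): row=1 col=14 char='w'
After 4 (w): row=2 col=0 char='g'
After 5 (h): row=2 col=0 char='g'
After 6 (j): row=3 col=0 char='d'
After 7 ($): row=3 col=17 char='f'
After 8 (k): row=2 col=17 char='f'
After 9 (0): row=2 col=0 char='g'
After 10 (b): row=1 col=13 char='t'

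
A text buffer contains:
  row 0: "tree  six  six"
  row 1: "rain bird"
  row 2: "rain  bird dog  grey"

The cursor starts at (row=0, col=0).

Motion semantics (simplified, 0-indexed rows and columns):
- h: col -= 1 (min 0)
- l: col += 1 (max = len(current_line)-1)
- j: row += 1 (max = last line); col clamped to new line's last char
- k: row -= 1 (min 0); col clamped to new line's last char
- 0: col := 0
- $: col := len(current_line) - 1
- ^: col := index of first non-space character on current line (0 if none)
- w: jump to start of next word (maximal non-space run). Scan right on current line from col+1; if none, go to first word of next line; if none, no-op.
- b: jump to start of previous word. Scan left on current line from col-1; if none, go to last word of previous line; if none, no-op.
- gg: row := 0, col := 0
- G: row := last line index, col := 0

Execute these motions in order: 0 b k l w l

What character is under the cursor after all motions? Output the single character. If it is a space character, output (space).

Answer: i

Derivation:
After 1 (0): row=0 col=0 char='t'
After 2 (b): row=0 col=0 char='t'
After 3 (k): row=0 col=0 char='t'
After 4 (l): row=0 col=1 char='r'
After 5 (w): row=0 col=6 char='s'
After 6 (l): row=0 col=7 char='i'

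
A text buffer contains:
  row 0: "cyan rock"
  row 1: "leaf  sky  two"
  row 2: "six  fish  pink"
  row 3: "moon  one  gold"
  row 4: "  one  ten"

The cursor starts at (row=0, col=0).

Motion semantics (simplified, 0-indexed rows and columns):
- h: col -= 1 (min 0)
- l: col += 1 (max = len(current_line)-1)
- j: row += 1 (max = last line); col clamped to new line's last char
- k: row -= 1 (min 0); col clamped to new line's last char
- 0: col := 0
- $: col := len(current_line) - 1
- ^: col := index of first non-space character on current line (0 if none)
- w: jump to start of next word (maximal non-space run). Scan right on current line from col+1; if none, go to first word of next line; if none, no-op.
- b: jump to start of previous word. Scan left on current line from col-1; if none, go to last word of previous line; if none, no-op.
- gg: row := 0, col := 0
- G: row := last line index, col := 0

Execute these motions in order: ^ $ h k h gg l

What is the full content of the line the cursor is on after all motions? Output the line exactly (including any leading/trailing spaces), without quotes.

Answer: cyan rock

Derivation:
After 1 (^): row=0 col=0 char='c'
After 2 ($): row=0 col=8 char='k'
After 3 (h): row=0 col=7 char='c'
After 4 (k): row=0 col=7 char='c'
After 5 (h): row=0 col=6 char='o'
After 6 (gg): row=0 col=0 char='c'
After 7 (l): row=0 col=1 char='y'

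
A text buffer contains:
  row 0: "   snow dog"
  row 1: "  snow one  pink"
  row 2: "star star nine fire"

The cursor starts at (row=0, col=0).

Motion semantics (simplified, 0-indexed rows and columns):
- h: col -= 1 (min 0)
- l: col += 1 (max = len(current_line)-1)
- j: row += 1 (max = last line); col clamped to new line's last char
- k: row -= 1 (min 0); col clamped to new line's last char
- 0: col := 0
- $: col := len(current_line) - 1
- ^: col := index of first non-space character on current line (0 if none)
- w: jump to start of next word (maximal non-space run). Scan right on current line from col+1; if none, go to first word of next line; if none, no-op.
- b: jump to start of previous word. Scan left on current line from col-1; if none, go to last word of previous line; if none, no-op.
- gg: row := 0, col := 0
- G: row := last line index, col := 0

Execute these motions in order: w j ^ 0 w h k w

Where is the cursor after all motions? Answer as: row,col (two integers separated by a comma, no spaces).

After 1 (w): row=0 col=3 char='s'
After 2 (j): row=1 col=3 char='n'
After 3 (^): row=1 col=2 char='s'
After 4 (0): row=1 col=0 char='_'
After 5 (w): row=1 col=2 char='s'
After 6 (h): row=1 col=1 char='_'
After 7 (k): row=0 col=1 char='_'
After 8 (w): row=0 col=3 char='s'

Answer: 0,3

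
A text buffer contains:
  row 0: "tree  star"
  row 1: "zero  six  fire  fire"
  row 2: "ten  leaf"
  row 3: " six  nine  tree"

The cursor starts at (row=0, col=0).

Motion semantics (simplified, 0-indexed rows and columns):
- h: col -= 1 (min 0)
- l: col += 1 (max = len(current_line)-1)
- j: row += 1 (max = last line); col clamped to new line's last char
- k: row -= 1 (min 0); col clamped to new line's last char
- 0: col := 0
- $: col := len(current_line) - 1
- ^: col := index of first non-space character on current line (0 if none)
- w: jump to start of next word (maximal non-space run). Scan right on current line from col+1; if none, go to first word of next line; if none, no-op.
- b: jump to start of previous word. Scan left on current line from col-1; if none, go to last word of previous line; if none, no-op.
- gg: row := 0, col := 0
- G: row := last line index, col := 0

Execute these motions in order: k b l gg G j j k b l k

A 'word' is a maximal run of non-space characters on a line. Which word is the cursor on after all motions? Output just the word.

After 1 (k): row=0 col=0 char='t'
After 2 (b): row=0 col=0 char='t'
After 3 (l): row=0 col=1 char='r'
After 4 (gg): row=0 col=0 char='t'
After 5 (G): row=3 col=0 char='_'
After 6 (j): row=3 col=0 char='_'
After 7 (j): row=3 col=0 char='_'
After 8 (k): row=2 col=0 char='t'
After 9 (b): row=1 col=17 char='f'
After 10 (l): row=1 col=18 char='i'
After 11 (k): row=0 col=9 char='r'

Answer: star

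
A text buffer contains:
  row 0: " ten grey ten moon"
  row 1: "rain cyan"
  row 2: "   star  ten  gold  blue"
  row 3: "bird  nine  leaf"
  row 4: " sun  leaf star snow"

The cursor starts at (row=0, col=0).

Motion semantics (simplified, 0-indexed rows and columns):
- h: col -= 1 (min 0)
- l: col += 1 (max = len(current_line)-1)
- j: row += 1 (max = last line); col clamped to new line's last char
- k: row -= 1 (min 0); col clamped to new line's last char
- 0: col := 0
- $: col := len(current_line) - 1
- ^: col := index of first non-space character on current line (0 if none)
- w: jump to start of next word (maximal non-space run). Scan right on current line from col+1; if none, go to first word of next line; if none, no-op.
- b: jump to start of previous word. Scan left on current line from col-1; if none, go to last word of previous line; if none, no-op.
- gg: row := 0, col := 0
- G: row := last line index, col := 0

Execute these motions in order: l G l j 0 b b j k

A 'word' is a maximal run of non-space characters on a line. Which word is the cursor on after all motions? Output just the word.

Answer: nine

Derivation:
After 1 (l): row=0 col=1 char='t'
After 2 (G): row=4 col=0 char='_'
After 3 (l): row=4 col=1 char='s'
After 4 (j): row=4 col=1 char='s'
After 5 (0): row=4 col=0 char='_'
After 6 (b): row=3 col=12 char='l'
After 7 (b): row=3 col=6 char='n'
After 8 (j): row=4 col=6 char='l'
After 9 (k): row=3 col=6 char='n'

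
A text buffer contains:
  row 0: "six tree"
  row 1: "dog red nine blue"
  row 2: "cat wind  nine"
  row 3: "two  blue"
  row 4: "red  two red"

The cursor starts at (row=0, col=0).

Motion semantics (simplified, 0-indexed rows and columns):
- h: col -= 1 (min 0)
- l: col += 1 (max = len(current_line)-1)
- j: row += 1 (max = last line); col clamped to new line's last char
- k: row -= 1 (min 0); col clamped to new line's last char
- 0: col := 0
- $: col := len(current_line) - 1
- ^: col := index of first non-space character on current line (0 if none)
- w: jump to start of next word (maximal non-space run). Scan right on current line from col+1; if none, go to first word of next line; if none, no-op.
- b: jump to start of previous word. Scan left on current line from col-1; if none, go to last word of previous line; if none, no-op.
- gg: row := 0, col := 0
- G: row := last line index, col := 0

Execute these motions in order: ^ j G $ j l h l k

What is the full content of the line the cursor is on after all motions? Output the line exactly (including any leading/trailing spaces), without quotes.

After 1 (^): row=0 col=0 char='s'
After 2 (j): row=1 col=0 char='d'
After 3 (G): row=4 col=0 char='r'
After 4 ($): row=4 col=11 char='d'
After 5 (j): row=4 col=11 char='d'
After 6 (l): row=4 col=11 char='d'
After 7 (h): row=4 col=10 char='e'
After 8 (l): row=4 col=11 char='d'
After 9 (k): row=3 col=8 char='e'

Answer: two  blue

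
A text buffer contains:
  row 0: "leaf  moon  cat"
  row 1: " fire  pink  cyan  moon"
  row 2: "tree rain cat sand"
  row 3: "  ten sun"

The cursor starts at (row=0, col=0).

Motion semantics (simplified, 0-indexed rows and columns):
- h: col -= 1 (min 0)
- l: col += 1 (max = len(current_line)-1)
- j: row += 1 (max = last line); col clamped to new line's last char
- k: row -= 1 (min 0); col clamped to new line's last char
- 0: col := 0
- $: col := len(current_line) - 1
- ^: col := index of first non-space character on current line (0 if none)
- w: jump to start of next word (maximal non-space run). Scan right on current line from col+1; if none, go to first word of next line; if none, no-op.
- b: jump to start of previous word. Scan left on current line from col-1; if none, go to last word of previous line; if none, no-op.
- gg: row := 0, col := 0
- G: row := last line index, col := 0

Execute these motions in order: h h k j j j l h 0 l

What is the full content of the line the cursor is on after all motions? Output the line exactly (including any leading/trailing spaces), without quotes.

Answer:   ten sun

Derivation:
After 1 (h): row=0 col=0 char='l'
After 2 (h): row=0 col=0 char='l'
After 3 (k): row=0 col=0 char='l'
After 4 (j): row=1 col=0 char='_'
After 5 (j): row=2 col=0 char='t'
After 6 (j): row=3 col=0 char='_'
After 7 (l): row=3 col=1 char='_'
After 8 (h): row=3 col=0 char='_'
After 9 (0): row=3 col=0 char='_'
After 10 (l): row=3 col=1 char='_'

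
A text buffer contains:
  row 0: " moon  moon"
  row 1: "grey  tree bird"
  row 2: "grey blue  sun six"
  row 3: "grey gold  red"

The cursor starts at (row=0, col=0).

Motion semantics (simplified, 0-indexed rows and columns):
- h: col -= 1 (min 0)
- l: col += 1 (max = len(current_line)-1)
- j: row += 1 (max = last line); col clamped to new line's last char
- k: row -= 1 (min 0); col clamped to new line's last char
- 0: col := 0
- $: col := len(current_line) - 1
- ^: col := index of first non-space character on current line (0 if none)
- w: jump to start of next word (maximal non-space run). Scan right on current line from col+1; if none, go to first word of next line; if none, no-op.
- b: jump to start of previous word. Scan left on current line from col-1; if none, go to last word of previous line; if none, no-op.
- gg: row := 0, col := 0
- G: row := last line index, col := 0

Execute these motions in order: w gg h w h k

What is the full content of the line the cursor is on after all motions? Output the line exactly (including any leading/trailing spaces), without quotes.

After 1 (w): row=0 col=1 char='m'
After 2 (gg): row=0 col=0 char='_'
After 3 (h): row=0 col=0 char='_'
After 4 (w): row=0 col=1 char='m'
After 5 (h): row=0 col=0 char='_'
After 6 (k): row=0 col=0 char='_'

Answer:  moon  moon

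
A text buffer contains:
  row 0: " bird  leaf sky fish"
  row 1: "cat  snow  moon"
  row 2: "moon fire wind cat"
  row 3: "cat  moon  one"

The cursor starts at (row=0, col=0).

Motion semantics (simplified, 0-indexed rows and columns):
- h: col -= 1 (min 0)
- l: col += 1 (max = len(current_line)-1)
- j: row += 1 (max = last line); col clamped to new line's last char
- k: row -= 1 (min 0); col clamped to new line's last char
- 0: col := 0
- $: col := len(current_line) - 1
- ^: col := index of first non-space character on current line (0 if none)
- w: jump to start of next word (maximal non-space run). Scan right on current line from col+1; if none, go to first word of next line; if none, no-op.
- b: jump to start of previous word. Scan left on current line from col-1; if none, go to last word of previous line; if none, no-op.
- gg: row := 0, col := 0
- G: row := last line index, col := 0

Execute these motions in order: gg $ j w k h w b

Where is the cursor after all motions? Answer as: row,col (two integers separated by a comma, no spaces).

Answer: 1,0

Derivation:
After 1 (gg): row=0 col=0 char='_'
After 2 ($): row=0 col=19 char='h'
After 3 (j): row=1 col=14 char='n'
After 4 (w): row=2 col=0 char='m'
After 5 (k): row=1 col=0 char='c'
After 6 (h): row=1 col=0 char='c'
After 7 (w): row=1 col=5 char='s'
After 8 (b): row=1 col=0 char='c'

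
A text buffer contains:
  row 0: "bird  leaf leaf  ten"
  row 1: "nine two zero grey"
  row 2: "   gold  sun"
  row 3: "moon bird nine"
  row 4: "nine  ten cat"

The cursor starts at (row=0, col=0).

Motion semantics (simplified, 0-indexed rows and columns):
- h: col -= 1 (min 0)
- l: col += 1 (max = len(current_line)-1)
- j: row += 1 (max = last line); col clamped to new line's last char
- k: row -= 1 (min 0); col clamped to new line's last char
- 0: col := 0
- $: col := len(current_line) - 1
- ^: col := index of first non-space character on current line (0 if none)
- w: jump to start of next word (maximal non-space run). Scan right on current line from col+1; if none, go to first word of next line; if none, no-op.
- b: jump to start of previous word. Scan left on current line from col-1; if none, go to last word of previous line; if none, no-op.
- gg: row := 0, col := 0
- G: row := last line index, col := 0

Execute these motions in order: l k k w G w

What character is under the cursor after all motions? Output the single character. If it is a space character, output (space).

Answer: t

Derivation:
After 1 (l): row=0 col=1 char='i'
After 2 (k): row=0 col=1 char='i'
After 3 (k): row=0 col=1 char='i'
After 4 (w): row=0 col=6 char='l'
After 5 (G): row=4 col=0 char='n'
After 6 (w): row=4 col=6 char='t'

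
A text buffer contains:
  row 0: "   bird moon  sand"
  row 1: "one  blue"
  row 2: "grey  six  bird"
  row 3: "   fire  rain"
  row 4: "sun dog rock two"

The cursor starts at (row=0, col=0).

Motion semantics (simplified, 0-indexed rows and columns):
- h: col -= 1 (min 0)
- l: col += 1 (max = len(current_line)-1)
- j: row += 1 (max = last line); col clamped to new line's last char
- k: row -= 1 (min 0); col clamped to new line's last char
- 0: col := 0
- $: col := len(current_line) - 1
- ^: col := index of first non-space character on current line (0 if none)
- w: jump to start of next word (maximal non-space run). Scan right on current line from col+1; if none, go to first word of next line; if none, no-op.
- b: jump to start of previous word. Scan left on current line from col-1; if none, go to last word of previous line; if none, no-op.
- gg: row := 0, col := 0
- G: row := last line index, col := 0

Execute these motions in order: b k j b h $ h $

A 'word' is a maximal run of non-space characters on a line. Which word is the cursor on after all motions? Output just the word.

After 1 (b): row=0 col=0 char='_'
After 2 (k): row=0 col=0 char='_'
After 3 (j): row=1 col=0 char='o'
After 4 (b): row=0 col=14 char='s'
After 5 (h): row=0 col=13 char='_'
After 6 ($): row=0 col=17 char='d'
After 7 (h): row=0 col=16 char='n'
After 8 ($): row=0 col=17 char='d'

Answer: sand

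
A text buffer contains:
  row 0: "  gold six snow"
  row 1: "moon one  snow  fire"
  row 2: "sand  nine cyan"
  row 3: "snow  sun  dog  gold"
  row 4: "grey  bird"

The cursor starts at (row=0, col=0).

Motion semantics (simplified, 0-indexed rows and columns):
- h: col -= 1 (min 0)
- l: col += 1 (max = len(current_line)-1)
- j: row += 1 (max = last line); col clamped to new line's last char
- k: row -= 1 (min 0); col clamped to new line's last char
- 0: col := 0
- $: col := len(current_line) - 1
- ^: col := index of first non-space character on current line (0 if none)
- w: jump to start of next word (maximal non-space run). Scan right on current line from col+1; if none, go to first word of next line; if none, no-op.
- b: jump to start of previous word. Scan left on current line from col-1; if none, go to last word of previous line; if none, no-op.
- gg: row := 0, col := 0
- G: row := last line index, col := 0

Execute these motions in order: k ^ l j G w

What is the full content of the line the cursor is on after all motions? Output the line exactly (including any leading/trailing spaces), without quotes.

After 1 (k): row=0 col=0 char='_'
After 2 (^): row=0 col=2 char='g'
After 3 (l): row=0 col=3 char='o'
After 4 (j): row=1 col=3 char='n'
After 5 (G): row=4 col=0 char='g'
After 6 (w): row=4 col=6 char='b'

Answer: grey  bird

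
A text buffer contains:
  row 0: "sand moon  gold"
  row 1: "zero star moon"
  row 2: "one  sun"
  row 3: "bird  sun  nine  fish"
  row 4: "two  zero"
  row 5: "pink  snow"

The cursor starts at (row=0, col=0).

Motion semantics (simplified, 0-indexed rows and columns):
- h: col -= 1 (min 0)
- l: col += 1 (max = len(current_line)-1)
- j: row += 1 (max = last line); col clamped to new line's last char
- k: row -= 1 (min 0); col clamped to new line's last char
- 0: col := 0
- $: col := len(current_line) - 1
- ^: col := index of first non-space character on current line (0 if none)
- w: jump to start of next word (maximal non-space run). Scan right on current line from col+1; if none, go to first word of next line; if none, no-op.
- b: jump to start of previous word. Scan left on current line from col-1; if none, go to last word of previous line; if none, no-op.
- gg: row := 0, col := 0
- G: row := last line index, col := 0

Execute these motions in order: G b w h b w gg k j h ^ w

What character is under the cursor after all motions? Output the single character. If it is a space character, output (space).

Answer: s

Derivation:
After 1 (G): row=5 col=0 char='p'
After 2 (b): row=4 col=5 char='z'
After 3 (w): row=5 col=0 char='p'
After 4 (h): row=5 col=0 char='p'
After 5 (b): row=4 col=5 char='z'
After 6 (w): row=5 col=0 char='p'
After 7 (gg): row=0 col=0 char='s'
After 8 (k): row=0 col=0 char='s'
After 9 (j): row=1 col=0 char='z'
After 10 (h): row=1 col=0 char='z'
After 11 (^): row=1 col=0 char='z'
After 12 (w): row=1 col=5 char='s'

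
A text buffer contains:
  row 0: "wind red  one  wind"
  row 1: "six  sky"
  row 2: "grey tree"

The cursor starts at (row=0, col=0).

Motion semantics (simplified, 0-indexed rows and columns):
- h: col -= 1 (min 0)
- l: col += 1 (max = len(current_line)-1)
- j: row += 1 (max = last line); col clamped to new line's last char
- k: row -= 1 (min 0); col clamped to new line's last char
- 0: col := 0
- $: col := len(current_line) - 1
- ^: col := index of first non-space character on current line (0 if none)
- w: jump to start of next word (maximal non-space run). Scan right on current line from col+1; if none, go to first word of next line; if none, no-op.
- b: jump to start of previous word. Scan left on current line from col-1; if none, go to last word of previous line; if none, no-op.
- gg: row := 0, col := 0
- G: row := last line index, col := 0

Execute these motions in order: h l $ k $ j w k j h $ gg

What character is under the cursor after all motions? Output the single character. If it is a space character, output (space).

After 1 (h): row=0 col=0 char='w'
After 2 (l): row=0 col=1 char='i'
After 3 ($): row=0 col=18 char='d'
After 4 (k): row=0 col=18 char='d'
After 5 ($): row=0 col=18 char='d'
After 6 (j): row=1 col=7 char='y'
After 7 (w): row=2 col=0 char='g'
After 8 (k): row=1 col=0 char='s'
After 9 (j): row=2 col=0 char='g'
After 10 (h): row=2 col=0 char='g'
After 11 ($): row=2 col=8 char='e'
After 12 (gg): row=0 col=0 char='w'

Answer: w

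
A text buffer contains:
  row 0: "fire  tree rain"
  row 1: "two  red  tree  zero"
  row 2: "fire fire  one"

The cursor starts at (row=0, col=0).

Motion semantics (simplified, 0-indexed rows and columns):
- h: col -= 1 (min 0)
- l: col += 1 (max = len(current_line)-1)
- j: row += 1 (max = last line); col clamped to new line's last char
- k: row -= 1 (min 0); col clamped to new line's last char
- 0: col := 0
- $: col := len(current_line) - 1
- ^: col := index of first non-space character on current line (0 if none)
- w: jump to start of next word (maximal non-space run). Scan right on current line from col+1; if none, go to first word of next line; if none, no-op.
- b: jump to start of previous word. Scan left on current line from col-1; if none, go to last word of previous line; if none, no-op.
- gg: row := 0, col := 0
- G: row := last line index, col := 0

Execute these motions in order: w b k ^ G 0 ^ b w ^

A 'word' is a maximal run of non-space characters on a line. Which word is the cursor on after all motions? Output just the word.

Answer: fire

Derivation:
After 1 (w): row=0 col=6 char='t'
After 2 (b): row=0 col=0 char='f'
After 3 (k): row=0 col=0 char='f'
After 4 (^): row=0 col=0 char='f'
After 5 (G): row=2 col=0 char='f'
After 6 (0): row=2 col=0 char='f'
After 7 (^): row=2 col=0 char='f'
After 8 (b): row=1 col=16 char='z'
After 9 (w): row=2 col=0 char='f'
After 10 (^): row=2 col=0 char='f'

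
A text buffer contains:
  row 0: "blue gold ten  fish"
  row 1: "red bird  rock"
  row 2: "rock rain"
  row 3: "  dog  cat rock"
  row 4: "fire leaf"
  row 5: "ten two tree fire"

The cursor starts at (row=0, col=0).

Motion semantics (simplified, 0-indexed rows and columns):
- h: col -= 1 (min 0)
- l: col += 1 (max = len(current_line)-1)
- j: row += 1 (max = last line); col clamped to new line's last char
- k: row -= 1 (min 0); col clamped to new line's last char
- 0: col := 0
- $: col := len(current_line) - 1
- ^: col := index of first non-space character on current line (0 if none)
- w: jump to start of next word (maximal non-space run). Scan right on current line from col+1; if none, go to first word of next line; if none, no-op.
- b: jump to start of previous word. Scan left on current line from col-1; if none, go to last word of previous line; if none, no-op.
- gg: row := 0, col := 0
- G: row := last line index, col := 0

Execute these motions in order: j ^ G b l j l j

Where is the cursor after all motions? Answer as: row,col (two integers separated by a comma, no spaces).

After 1 (j): row=1 col=0 char='r'
After 2 (^): row=1 col=0 char='r'
After 3 (G): row=5 col=0 char='t'
After 4 (b): row=4 col=5 char='l'
After 5 (l): row=4 col=6 char='e'
After 6 (j): row=5 col=6 char='o'
After 7 (l): row=5 col=7 char='_'
After 8 (j): row=5 col=7 char='_'

Answer: 5,7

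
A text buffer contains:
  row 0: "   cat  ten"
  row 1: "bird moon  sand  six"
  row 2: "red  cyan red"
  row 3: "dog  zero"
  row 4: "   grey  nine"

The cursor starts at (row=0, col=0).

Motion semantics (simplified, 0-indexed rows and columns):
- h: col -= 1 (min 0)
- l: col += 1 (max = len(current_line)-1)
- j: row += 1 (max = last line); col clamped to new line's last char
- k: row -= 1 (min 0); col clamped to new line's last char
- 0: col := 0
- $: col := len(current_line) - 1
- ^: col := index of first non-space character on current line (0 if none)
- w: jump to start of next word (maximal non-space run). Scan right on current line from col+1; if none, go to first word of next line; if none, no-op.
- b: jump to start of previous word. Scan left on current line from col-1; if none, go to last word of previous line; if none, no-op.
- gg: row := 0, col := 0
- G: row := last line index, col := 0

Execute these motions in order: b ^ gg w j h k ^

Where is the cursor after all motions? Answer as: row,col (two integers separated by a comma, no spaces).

Answer: 0,3

Derivation:
After 1 (b): row=0 col=0 char='_'
After 2 (^): row=0 col=3 char='c'
After 3 (gg): row=0 col=0 char='_'
After 4 (w): row=0 col=3 char='c'
After 5 (j): row=1 col=3 char='d'
After 6 (h): row=1 col=2 char='r'
After 7 (k): row=0 col=2 char='_'
After 8 (^): row=0 col=3 char='c'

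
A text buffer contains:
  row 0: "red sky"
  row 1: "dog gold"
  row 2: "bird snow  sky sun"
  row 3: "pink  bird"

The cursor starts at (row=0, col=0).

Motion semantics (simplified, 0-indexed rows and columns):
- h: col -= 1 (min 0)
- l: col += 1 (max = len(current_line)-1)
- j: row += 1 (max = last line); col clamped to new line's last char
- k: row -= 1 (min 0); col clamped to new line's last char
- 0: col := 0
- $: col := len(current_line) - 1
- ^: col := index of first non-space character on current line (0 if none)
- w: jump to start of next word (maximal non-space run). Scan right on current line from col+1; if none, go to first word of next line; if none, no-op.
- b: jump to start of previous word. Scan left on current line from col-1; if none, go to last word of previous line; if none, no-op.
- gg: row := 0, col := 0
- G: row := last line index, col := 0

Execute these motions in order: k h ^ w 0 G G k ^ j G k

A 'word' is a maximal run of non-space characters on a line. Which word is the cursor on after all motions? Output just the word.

After 1 (k): row=0 col=0 char='r'
After 2 (h): row=0 col=0 char='r'
After 3 (^): row=0 col=0 char='r'
After 4 (w): row=0 col=4 char='s'
After 5 (0): row=0 col=0 char='r'
After 6 (G): row=3 col=0 char='p'
After 7 (G): row=3 col=0 char='p'
After 8 (k): row=2 col=0 char='b'
After 9 (^): row=2 col=0 char='b'
After 10 (j): row=3 col=0 char='p'
After 11 (G): row=3 col=0 char='p'
After 12 (k): row=2 col=0 char='b'

Answer: bird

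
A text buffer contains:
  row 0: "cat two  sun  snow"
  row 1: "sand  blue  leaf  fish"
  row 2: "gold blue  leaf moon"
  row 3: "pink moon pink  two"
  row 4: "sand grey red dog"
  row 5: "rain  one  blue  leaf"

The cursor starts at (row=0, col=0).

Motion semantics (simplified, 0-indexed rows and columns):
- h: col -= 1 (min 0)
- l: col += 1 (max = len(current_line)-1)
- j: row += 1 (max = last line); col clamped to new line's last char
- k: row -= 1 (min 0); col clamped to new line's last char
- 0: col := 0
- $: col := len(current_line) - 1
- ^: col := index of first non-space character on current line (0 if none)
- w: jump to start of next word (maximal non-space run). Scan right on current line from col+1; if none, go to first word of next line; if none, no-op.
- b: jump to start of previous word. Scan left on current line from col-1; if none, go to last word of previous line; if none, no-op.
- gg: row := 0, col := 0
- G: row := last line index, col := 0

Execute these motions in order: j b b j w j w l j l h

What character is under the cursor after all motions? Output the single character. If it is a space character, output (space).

Answer: w

Derivation:
After 1 (j): row=1 col=0 char='s'
After 2 (b): row=0 col=14 char='s'
After 3 (b): row=0 col=9 char='s'
After 4 (j): row=1 col=9 char='e'
After 5 (w): row=1 col=12 char='l'
After 6 (j): row=2 col=12 char='e'
After 7 (w): row=2 col=16 char='m'
After 8 (l): row=2 col=17 char='o'
After 9 (j): row=3 col=17 char='w'
After 10 (l): row=3 col=18 char='o'
After 11 (h): row=3 col=17 char='w'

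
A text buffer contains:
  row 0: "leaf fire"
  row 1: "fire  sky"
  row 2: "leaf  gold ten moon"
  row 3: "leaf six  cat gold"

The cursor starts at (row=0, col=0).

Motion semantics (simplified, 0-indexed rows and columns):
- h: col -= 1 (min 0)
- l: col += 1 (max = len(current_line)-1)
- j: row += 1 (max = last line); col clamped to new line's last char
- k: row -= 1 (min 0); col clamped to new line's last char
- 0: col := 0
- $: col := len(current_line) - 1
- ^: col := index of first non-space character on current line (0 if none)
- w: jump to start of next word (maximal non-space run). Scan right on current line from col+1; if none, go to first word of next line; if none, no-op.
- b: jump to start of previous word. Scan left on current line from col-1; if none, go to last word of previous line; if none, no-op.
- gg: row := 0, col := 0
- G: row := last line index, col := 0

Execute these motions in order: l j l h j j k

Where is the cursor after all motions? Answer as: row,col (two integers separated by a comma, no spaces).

Answer: 2,1

Derivation:
After 1 (l): row=0 col=1 char='e'
After 2 (j): row=1 col=1 char='i'
After 3 (l): row=1 col=2 char='r'
After 4 (h): row=1 col=1 char='i'
After 5 (j): row=2 col=1 char='e'
After 6 (j): row=3 col=1 char='e'
After 7 (k): row=2 col=1 char='e'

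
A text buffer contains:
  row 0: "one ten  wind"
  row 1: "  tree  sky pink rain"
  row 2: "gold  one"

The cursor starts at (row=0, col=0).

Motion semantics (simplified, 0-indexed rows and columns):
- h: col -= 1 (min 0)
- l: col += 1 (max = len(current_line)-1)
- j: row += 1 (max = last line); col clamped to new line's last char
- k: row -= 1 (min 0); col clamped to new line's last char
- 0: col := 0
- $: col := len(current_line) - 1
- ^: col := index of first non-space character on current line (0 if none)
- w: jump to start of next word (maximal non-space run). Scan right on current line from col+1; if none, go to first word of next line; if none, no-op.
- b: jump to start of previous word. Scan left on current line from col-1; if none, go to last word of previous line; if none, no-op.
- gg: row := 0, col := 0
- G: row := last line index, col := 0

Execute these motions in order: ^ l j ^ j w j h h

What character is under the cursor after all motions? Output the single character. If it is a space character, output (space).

Answer: (space)

Derivation:
After 1 (^): row=0 col=0 char='o'
After 2 (l): row=0 col=1 char='n'
After 3 (j): row=1 col=1 char='_'
After 4 (^): row=1 col=2 char='t'
After 5 (j): row=2 col=2 char='l'
After 6 (w): row=2 col=6 char='o'
After 7 (j): row=2 col=6 char='o'
After 8 (h): row=2 col=5 char='_'
After 9 (h): row=2 col=4 char='_'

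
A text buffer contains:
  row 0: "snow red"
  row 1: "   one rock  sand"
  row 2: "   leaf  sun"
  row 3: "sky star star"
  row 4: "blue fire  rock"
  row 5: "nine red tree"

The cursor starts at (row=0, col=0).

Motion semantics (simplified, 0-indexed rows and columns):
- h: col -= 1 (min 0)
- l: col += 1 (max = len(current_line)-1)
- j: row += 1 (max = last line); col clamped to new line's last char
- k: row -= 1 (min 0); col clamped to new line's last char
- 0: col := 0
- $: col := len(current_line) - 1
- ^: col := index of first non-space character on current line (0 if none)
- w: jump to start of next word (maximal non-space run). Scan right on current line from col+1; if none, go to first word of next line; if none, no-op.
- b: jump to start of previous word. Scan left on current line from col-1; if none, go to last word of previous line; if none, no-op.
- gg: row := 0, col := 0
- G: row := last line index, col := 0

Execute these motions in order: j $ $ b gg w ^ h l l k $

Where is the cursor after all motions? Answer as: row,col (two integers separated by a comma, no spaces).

After 1 (j): row=1 col=0 char='_'
After 2 ($): row=1 col=16 char='d'
After 3 ($): row=1 col=16 char='d'
After 4 (b): row=1 col=13 char='s'
After 5 (gg): row=0 col=0 char='s'
After 6 (w): row=0 col=5 char='r'
After 7 (^): row=0 col=0 char='s'
After 8 (h): row=0 col=0 char='s'
After 9 (l): row=0 col=1 char='n'
After 10 (l): row=0 col=2 char='o'
After 11 (k): row=0 col=2 char='o'
After 12 ($): row=0 col=7 char='d'

Answer: 0,7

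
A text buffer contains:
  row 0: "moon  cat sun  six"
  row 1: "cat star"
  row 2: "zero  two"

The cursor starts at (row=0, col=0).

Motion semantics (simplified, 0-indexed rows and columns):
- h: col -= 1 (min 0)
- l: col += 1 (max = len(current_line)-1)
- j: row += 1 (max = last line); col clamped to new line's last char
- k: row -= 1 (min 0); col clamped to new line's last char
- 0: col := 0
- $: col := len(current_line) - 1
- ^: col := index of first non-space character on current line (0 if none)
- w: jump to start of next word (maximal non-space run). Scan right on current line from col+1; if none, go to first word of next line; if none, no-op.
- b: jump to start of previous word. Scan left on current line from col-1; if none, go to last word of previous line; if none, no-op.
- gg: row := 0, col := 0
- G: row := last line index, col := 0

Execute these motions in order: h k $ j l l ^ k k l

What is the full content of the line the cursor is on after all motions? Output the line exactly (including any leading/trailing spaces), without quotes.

After 1 (h): row=0 col=0 char='m'
After 2 (k): row=0 col=0 char='m'
After 3 ($): row=0 col=17 char='x'
After 4 (j): row=1 col=7 char='r'
After 5 (l): row=1 col=7 char='r'
After 6 (l): row=1 col=7 char='r'
After 7 (^): row=1 col=0 char='c'
After 8 (k): row=0 col=0 char='m'
After 9 (k): row=0 col=0 char='m'
After 10 (l): row=0 col=1 char='o'

Answer: moon  cat sun  six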